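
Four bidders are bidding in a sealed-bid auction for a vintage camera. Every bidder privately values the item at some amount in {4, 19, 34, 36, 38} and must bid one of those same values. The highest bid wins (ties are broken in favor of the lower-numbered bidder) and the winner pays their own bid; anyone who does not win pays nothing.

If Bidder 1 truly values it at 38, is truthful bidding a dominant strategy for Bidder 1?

No

Consider the case where Bidder 2 bids 4, Bidder 3 bids 4 and Bidder 4 bids 4.
Truthful bid 38: wins, pays 38, utility 38 - 38 = 0.
Bid 4 instead: wins, pays 4, utility 38 - 4 = 34.
Since 34 > 0, bidding 4 is strictly better here, so truthful bidding is not dominant.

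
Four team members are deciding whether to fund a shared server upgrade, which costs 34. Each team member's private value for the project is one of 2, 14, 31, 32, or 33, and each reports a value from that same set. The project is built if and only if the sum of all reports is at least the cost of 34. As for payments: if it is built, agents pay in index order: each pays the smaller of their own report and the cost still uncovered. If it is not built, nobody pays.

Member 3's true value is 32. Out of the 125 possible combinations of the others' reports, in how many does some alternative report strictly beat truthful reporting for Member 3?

Others report (2, 2, 31): truth gives 2; report 2 gives 30 > 2. Violating.
Others report (2, 2, 32): truth gives 2; report 2 gives 30 > 2. Violating.
Others report (2, 2, 33): truth gives 2; report 2 gives 30 > 2. Violating.
Others report (2, 14, 14): truth gives 14; report 14 gives 18 > 14. Violating.
Others report (2, 2, 2): truth gives 2; no alternative beats it.
Others report (2, 2, 14): truth gives 2; no alternative beats it.
(Checking all 125 profiles: 15 have a profitable deviation, 110 do not.)

15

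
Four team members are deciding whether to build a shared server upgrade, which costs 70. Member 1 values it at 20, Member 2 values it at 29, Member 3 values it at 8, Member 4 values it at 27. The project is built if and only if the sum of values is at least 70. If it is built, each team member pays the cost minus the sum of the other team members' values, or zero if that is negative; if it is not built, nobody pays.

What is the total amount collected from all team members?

Total value 84 ≥ cost 70, so it is built.
Member 1: others sum to 64; max(0, 70 - 64) = 6.
Member 2: others sum to 55; max(0, 70 - 55) = 15.
Member 3: others sum to 76; max(0, 70 - 76) = 0.
Member 4: others sum to 57; max(0, 70 - 57) = 13.
Total collected = 6 + 15 + 0 + 13 = 34.

34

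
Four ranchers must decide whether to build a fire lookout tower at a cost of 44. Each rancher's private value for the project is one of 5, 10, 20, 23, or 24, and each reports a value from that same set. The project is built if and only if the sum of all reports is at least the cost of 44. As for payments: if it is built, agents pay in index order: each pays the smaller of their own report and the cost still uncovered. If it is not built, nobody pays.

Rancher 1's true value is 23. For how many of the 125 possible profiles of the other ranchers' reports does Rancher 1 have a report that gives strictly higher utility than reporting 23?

Others report (5, 5, 20): truth gives 0; report 20 gives 3 > 0. Violating.
Others report (5, 5, 23): truth gives 0; report 20 gives 3 > 0. Violating.
Others report (5, 5, 24): truth gives 0; report 10 gives 13 > 0. Violating.
Others report (5, 10, 10): truth gives 0; report 20 gives 3 > 0. Violating.
Others report (5, 5, 5): truth gives 0; no alternative beats it.
Others report (5, 5, 10): truth gives 0; no alternative beats it.
(Checking all 125 profiles: 121 have a profitable deviation, 4 do not.)

121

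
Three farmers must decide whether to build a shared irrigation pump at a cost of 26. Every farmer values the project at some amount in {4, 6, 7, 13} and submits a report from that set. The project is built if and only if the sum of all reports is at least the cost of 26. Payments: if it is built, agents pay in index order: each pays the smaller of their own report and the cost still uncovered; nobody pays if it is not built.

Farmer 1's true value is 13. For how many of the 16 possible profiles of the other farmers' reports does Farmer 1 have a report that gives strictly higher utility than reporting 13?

5

Others report (6, 13): truth gives 0; report 7 gives 6 > 0. Violating.
Others report (7, 13): truth gives 0; report 6 gives 7 > 0. Violating.
Others report (13, 6): truth gives 0; report 7 gives 6 > 0. Violating.
Others report (13, 7): truth gives 0; report 6 gives 7 > 0. Violating.
Others report (4, 4): truth gives 0; no alternative beats it.
Others report (4, 6): truth gives 0; no alternative beats it.
(Checking all 16 profiles: 5 have a profitable deviation, 11 do not.)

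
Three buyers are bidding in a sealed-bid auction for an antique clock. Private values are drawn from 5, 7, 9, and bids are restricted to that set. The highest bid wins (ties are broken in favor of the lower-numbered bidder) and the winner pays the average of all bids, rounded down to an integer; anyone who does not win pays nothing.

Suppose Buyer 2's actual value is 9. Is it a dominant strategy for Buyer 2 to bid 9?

No

Consider the case where Buyer 1 bids 5 and Buyer 3 bids 5.
Truthful bid 9: wins, pays 6, utility 9 - 6 = 3.
Bid 7 instead: wins, pays 5, utility 9 - 5 = 4.
Since 4 > 3, bidding 7 is strictly better here, so truthful bidding is not dominant.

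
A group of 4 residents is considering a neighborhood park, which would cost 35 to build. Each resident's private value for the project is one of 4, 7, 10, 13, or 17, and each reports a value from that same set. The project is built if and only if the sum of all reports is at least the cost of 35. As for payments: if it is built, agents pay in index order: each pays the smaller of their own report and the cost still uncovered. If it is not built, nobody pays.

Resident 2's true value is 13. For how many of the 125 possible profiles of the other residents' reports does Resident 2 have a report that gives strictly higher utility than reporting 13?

Others report (4, 4, 17): truth gives 0; report 10 gives 3 > 0. Violating.
Others report (4, 7, 17): truth gives 0; report 7 gives 6 > 0. Violating.
Others report (4, 10, 13): truth gives 0; report 10 gives 3 > 0. Violating.
Others report (4, 10, 17): truth gives 0; report 4 gives 9 > 0. Violating.
Others report (4, 4, 4): truth gives 0; no alternative beats it.
Others report (4, 4, 7): truth gives 0; no alternative beats it.
(Checking all 125 profiles: 93 have a profitable deviation, 32 do not.)

93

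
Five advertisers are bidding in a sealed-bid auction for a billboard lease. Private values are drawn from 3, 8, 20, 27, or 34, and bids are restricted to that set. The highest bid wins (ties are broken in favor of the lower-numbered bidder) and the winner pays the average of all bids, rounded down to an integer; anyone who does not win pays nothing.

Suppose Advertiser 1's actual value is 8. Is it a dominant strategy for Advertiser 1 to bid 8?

No

Consider the case where Advertiser 2 bids 3, Advertiser 3 bids 3, Advertiser 4 bids 3 and Advertiser 5 bids 3.
Truthful bid 8: wins, pays 4, utility 8 - 4 = 4.
Bid 3 instead: wins, pays 3, utility 8 - 3 = 5.
Since 5 > 4, bidding 3 is strictly better here, so truthful bidding is not dominant.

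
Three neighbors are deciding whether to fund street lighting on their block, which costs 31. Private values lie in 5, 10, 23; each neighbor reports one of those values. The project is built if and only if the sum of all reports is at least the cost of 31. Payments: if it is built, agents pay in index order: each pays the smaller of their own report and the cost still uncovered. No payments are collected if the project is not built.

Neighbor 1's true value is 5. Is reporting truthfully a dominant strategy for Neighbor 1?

Check each profile of the others' reports and compare truth against every alternative report.
Others report (5, 23): truth gives 0, best alternative gives -5.
Others report (10, 23): truth gives 0, best alternative gives -5.
Others report (23, 5): truth gives 0, best alternative gives -5.
Others report (23, 10): truth gives 0, best alternative gives -5.
Others report (23, 23): truth gives 0, best alternative gives -5.
Others report (5, 5): truth gives 0, best alternative gives 0.
(Remaining 3 profiles checked similarly; truth is weakly best in each.)
In every case the truthful report is at least as good as any alternative, so it is a dominant strategy.

Yes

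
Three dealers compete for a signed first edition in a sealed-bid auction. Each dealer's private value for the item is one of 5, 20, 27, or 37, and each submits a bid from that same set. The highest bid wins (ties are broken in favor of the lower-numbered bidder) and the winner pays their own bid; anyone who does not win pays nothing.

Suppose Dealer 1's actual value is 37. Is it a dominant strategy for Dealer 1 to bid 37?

Consider the case where Dealer 2 bids 5 and Dealer 3 bids 5.
Truthful bid 37: wins, pays 37, utility 37 - 37 = 0.
Bid 5 instead: wins, pays 5, utility 37 - 5 = 32.
Since 32 > 0, bidding 5 is strictly better here, so truthful bidding is not dominant.

No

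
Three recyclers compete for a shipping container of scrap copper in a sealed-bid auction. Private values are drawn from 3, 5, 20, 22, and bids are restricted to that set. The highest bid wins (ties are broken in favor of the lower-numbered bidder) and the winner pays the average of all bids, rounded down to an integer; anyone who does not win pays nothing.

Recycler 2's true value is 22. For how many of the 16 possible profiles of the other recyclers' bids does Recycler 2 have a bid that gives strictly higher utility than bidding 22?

Others bid (3, 3): truth gives 13; bid 5 gives 19 > 13. Violating.
Others bid (3, 5): truth gives 12; bid 5 gives 18 > 12. Violating.
Others bid (3, 20): truth gives 7; bid 20 gives 8 > 7. Violating.
Others bid (5, 3): truth gives 12; bid 20 gives 13 > 12. Violating.
Others bid (3, 22): truth gives 7; no alternative beats it.
Others bid (5, 5): truth gives 12; no alternative beats it.
(Checking all 16 profiles: 4 have a profitable deviation, 12 do not.)

4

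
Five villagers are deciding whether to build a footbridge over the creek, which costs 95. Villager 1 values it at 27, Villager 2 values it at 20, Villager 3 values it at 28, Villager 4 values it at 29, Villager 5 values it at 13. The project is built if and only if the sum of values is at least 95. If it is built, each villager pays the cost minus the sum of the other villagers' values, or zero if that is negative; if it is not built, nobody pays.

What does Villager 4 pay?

7

Total value 117 ≥ cost 95, so the project is built.
The other villagers' values sum to 88.
Cost minus that sum is 95 - 88 = 7.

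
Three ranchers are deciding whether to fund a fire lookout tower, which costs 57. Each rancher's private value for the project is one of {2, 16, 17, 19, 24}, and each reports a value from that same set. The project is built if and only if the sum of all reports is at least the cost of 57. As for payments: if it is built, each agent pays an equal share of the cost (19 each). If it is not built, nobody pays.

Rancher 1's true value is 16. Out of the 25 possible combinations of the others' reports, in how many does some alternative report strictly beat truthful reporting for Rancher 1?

5

Others report (17, 24): truth gives -3; report 2 gives 0 > -3. Violating.
Others report (19, 24): truth gives -3; report 2 gives 0 > -3. Violating.
Others report (24, 17): truth gives -3; report 2 gives 0 > -3. Violating.
Others report (24, 19): truth gives -3; report 2 gives 0 > -3. Violating.
Others report (2, 2): truth gives 0; no alternative beats it.
Others report (2, 16): truth gives 0; no alternative beats it.
(Checking all 25 profiles: 5 have a profitable deviation, 20 do not.)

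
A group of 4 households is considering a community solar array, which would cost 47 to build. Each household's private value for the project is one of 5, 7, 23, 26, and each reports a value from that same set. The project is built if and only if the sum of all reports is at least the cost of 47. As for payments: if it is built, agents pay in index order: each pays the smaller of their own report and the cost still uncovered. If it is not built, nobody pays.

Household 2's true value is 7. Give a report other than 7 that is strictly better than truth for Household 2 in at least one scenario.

Suppose Household 1 reports 5, Household 3 reports 23 and Household 4 reports 23.
Report 7: project built, pays 7, utility 7 - 7 = 0.
Report 5: project built, pays 5, utility 7 - 5 = 2.
So reporting 5 beats truth here (2 > 0).

5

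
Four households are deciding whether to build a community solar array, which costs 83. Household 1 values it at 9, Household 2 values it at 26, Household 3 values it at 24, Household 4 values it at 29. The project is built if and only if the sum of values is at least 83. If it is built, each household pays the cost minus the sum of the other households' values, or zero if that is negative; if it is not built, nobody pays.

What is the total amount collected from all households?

Total value 88 ≥ cost 83, so it is built.
Household 1: others sum to 79; max(0, 83 - 79) = 4.
Household 2: others sum to 62; max(0, 83 - 62) = 21.
Household 3: others sum to 64; max(0, 83 - 64) = 19.
Household 4: others sum to 59; max(0, 83 - 59) = 24.
Total collected = 4 + 21 + 19 + 24 = 68.

68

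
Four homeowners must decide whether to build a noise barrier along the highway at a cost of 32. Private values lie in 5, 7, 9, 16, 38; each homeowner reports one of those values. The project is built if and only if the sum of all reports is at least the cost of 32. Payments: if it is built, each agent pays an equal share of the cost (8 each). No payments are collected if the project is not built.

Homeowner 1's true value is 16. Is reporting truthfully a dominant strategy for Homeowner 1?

Consider the case where Homeowner 2 reports 5, Homeowner 3 reports 5 and Homeowner 4 reports 5.
Truthful report 16: project not built, utility 0.
Report 38 instead: project built, pays 8, utility 16 - 8 = 8.
Since 8 > 0, reporting 38 is strictly better here, so truthful reporting is not dominant.

No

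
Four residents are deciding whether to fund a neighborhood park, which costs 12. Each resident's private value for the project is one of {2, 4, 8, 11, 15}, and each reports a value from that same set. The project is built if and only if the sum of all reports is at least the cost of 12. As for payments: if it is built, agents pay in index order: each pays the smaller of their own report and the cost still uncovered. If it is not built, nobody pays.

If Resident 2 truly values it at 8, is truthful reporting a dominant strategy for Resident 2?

Consider the case where Resident 1 reports 2, Resident 3 reports 2 and Resident 4 reports 4.
Truthful report 8: project built, pays 8, utility 8 - 8 = 0.
Report 4 instead: project built, pays 4, utility 8 - 4 = 4.
Since 4 > 0, reporting 4 is strictly better here, so truthful reporting is not dominant.

No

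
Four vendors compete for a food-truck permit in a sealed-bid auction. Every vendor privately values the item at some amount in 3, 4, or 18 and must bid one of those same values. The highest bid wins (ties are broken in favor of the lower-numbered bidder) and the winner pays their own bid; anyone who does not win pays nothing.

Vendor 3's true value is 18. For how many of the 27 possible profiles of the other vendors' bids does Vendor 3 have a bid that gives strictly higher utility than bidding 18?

Others bid (3, 3, 3): truth gives 0; bid 4 gives 14 > 0. Violating.
Others bid (3, 3, 4): truth gives 0; bid 4 gives 14 > 0. Violating.
Others bid (3, 3, 18): truth gives 0; no alternative beats it.
Others bid (3, 4, 3): truth gives 0; no alternative beats it.
(Checking all 27 profiles: 2 have a profitable deviation, 25 do not.)

2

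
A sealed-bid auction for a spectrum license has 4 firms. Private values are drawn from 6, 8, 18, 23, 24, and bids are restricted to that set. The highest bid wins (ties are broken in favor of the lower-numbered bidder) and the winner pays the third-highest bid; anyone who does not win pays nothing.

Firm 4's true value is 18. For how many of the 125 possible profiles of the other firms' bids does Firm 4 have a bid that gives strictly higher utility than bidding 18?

Others bid (6, 6, 18): truth gives 0; bid 23 gives 12 > 0. Violating.
Others bid (6, 6, 23): truth gives 0; bid 24 gives 12 > 0. Violating.
Others bid (6, 8, 18): truth gives 0; bid 23 gives 10 > 0. Violating.
Others bid (6, 8, 23): truth gives 0; bid 24 gives 10 > 0. Violating.
Others bid (6, 6, 6): truth gives 12; no alternative beats it.
Others bid (6, 6, 8): truth gives 12; no alternative beats it.
(Checking all 125 profiles: 24 have a profitable deviation, 101 do not.)

24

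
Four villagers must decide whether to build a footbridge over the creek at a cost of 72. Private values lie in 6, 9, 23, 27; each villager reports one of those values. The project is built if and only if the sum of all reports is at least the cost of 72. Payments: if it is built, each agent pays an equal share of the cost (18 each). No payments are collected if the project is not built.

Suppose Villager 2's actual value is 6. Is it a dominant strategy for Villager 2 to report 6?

Check each profile of the others' reports and compare truth against every alternative report.
Others report (9, 27, 27): truth gives 0, best alternative gives -12.
Others report (27, 9, 27): truth gives 0, best alternative gives -12.
Others report (27, 27, 9): truth gives 0, best alternative gives -12.
Others report (23, 23, 23): truth gives -12, best alternative gives -12.
Others report (23, 23, 27): truth gives -12, best alternative gives -12.
Others report (23, 27, 23): truth gives -12, best alternative gives -12.
(Remaining 58 profiles checked similarly; truth is weakly best in each.)
In every case the truthful report is at least as good as any alternative, so it is a dominant strategy.

Yes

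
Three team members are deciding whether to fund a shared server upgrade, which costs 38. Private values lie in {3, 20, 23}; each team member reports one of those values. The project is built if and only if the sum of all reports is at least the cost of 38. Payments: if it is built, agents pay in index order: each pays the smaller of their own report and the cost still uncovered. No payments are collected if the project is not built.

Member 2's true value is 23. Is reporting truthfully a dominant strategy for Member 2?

No

Consider the case where Member 1 reports 3 and Member 3 reports 20.
Truthful report 23: project built, pays 23, utility 23 - 23 = 0.
Report 20 instead: project built, pays 20, utility 23 - 20 = 3.
Since 3 > 0, reporting 20 is strictly better here, so truthful reporting is not dominant.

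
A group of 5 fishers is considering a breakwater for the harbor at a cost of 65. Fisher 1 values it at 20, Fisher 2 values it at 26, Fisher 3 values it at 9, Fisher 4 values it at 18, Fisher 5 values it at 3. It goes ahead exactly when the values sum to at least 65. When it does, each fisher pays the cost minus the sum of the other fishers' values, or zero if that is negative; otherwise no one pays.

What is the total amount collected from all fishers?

31

Total value 76 ≥ cost 65, so it is built.
Fisher 1: others sum to 56; max(0, 65 - 56) = 9.
Fisher 2: others sum to 50; max(0, 65 - 50) = 15.
Fisher 3: others sum to 67; max(0, 65 - 67) = 0.
Fisher 4: others sum to 58; max(0, 65 - 58) = 7.
Fisher 5: others sum to 73; max(0, 65 - 73) = 0.
Total collected = 9 + 15 + 0 + 7 + 0 = 31.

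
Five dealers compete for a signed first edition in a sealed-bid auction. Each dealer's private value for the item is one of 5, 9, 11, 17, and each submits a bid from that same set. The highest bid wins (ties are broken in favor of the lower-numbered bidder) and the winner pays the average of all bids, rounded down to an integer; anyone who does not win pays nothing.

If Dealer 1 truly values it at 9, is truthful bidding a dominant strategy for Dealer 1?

Consider the case where Dealer 2 bids 5, Dealer 3 bids 5, Dealer 4 bids 5 and Dealer 5 bids 11.
Truthful bid 9: loses, pays 0, utility 0.
Bid 11 instead: wins, pays 7, utility 9 - 7 = 2.
Since 2 > 0, bidding 11 is strictly better here, so truthful bidding is not dominant.

No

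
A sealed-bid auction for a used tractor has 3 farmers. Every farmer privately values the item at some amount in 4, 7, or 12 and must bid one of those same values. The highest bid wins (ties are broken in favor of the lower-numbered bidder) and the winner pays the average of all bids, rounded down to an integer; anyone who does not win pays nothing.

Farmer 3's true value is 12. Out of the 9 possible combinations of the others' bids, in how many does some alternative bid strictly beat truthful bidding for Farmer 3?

Others bid (4, 4): truth gives 6; bid 7 gives 7 > 6. Violating.
Others bid (4, 7): truth gives 5; no alternative beats it.
Others bid (4, 12): truth gives 0; no alternative beats it.
(Checking all 9 profiles: 1 has a profitable deviation, 8 do not.)

1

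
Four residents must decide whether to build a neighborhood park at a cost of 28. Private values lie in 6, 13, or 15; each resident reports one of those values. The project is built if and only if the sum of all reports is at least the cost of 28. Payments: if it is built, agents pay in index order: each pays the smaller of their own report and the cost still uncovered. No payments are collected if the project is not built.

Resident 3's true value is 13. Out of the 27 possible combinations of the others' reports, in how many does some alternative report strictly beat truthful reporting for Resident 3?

14

Others report (6, 6, 13): truth gives 0; report 6 gives 7 > 0. Violating.
Others report (6, 6, 15): truth gives 0; report 6 gives 7 > 0. Violating.
Others report (6, 13, 6): truth gives 4; report 6 gives 7 > 4. Violating.
Others report (6, 13, 13): truth gives 4; report 6 gives 7 > 4. Violating.
Others report (6, 6, 6): truth gives 0; no alternative beats it.
Others report (13, 13, 6): truth gives 11; no alternative beats it.
(Checking all 27 profiles: 14 have a profitable deviation, 13 do not.)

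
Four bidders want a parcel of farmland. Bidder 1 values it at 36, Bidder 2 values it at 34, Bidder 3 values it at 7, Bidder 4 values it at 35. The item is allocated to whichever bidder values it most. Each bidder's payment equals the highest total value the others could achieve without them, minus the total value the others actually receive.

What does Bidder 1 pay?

35

Bidder 1 has the highest value and receives the item.
Without Bidder 1, the item would go to the next-highest value, 35, so the others could achieve 35.
With Bidder 1 present and winning, the others receive nothing, so their total is 0.
Payment = 35 - 0 = 35.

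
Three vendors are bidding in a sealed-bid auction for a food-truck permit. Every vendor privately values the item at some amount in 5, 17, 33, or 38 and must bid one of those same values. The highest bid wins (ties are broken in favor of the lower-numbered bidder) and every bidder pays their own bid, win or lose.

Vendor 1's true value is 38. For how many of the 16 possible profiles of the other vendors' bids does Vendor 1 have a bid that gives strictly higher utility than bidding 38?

Others bid (5, 5): truth gives 0; bid 5 gives 33 > 0. Violating.
Others bid (5, 17): truth gives 0; bid 17 gives 21 > 0. Violating.
Others bid (5, 33): truth gives 0; bid 33 gives 5 > 0. Violating.
Others bid (17, 5): truth gives 0; bid 17 gives 21 > 0. Violating.
Others bid (5, 38): truth gives 0; no alternative beats it.
Others bid (17, 38): truth gives 0; no alternative beats it.
(Checking all 16 profiles: 9 have a profitable deviation, 7 do not.)

9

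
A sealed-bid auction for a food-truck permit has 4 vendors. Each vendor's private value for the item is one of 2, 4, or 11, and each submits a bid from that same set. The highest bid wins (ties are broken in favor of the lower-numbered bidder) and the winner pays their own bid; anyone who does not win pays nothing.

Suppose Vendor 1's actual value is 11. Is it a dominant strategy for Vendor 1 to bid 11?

Consider the case where Vendor 2 bids 2, Vendor 3 bids 2 and Vendor 4 bids 2.
Truthful bid 11: wins, pays 11, utility 11 - 11 = 0.
Bid 2 instead: wins, pays 2, utility 11 - 2 = 9.
Since 9 > 0, bidding 2 is strictly better here, so truthful bidding is not dominant.

No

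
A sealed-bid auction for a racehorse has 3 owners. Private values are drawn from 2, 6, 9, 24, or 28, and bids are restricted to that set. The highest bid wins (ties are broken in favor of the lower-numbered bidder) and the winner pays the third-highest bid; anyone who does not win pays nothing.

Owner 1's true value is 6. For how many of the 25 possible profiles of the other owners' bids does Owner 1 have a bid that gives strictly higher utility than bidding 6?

6

Others bid (2, 9): truth gives 0; bid 9 gives 4 > 0. Violating.
Others bid (2, 24): truth gives 0; bid 24 gives 4 > 0. Violating.
Others bid (2, 28): truth gives 0; bid 28 gives 4 > 0. Violating.
Others bid (9, 2): truth gives 0; bid 9 gives 4 > 0. Violating.
Others bid (2, 2): truth gives 4; no alternative beats it.
Others bid (2, 6): truth gives 4; no alternative beats it.
(Checking all 25 profiles: 6 have a profitable deviation, 19 do not.)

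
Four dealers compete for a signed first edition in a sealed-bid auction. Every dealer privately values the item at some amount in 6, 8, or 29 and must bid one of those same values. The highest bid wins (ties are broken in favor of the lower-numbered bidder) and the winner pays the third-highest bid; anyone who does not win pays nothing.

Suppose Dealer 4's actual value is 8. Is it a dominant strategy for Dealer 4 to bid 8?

Consider the case where Dealer 1 bids 6, Dealer 2 bids 6 and Dealer 3 bids 8.
Truthful bid 8: loses, pays 0, utility 0.
Bid 29 instead: wins, pays 6, utility 8 - 6 = 2.
Since 2 > 0, bidding 29 is strictly better here, so truthful bidding is not dominant.

No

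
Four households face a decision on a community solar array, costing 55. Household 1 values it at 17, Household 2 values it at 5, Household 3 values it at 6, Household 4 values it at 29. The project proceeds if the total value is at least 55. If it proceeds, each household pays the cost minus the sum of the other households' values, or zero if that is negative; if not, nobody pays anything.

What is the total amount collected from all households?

Total value 57 ≥ cost 55, so it is built.
Household 1: others sum to 40; max(0, 55 - 40) = 15.
Household 2: others sum to 52; max(0, 55 - 52) = 3.
Household 3: others sum to 51; max(0, 55 - 51) = 4.
Household 4: others sum to 28; max(0, 55 - 28) = 27.
Total collected = 15 + 3 + 4 + 27 = 49.

49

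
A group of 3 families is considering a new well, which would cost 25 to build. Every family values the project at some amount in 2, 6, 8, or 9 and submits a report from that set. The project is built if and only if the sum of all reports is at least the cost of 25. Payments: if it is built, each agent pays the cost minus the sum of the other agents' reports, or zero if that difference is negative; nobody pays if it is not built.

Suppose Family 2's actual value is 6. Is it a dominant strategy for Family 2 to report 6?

Check each profile of the others' reports and compare truth against every alternative report.
Others report (2, 2): truth gives 0, best alternative gives 0.
Others report (2, 6): truth gives 0, best alternative gives 0.
Others report (2, 8): truth gives 0, best alternative gives 0.
Others report (2, 9): truth gives 0, best alternative gives 0.
Others report (6, 2): truth gives 0, best alternative gives 0.
Others report (6, 6): truth gives 0, best alternative gives 0.
(Remaining 10 profiles checked similarly; truth is weakly best in each.)
In every case the truthful report is at least as good as any alternative, so it is a dominant strategy.

Yes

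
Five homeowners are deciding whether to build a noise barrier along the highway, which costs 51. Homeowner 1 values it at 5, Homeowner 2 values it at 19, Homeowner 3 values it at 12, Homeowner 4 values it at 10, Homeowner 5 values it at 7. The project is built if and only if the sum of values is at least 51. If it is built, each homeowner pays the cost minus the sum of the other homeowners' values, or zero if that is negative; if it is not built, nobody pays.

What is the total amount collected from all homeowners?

43

Total value 53 ≥ cost 51, so it is built.
Homeowner 1: others sum to 48; max(0, 51 - 48) = 3.
Homeowner 2: others sum to 34; max(0, 51 - 34) = 17.
Homeowner 3: others sum to 41; max(0, 51 - 41) = 10.
Homeowner 4: others sum to 43; max(0, 51 - 43) = 8.
Homeowner 5: others sum to 46; max(0, 51 - 46) = 5.
Total collected = 3 + 17 + 10 + 8 + 5 = 43.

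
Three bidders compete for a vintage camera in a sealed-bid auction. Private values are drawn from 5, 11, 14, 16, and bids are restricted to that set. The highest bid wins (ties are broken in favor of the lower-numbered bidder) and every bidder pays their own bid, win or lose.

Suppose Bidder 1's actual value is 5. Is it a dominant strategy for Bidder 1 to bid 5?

Yes

Check each profile of the others' bids and compare truth against every alternative bid.
Others bid (5, 5): truth gives 0, best alternative gives -6.
Others bid (5, 16): truth gives -5, best alternative gives -11.
Others bid (11, 16): truth gives -5, best alternative gives -11.
Others bid (14, 16): truth gives -5, best alternative gives -11.
Others bid (16, 5): truth gives -5, best alternative gives -11.
Others bid (16, 11): truth gives -5, best alternative gives -11.
(Remaining 10 profiles checked similarly; truth is weakly best in each.)
In every case the truthful bid is at least as good as any alternative, so it is a dominant strategy.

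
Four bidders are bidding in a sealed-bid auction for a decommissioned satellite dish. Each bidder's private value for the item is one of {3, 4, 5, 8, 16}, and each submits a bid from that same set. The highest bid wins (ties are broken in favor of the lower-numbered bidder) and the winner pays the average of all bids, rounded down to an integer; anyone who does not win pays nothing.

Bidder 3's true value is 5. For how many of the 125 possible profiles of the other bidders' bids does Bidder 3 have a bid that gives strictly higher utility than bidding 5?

Others bid (3, 5, 3): truth gives 0; bid 8 gives 1 > 0. Violating.
Others bid (5, 3, 3): truth gives 0; bid 8 gives 1 > 0. Violating.
Others bid (3, 3, 3): truth gives 2; no alternative beats it.
Others bid (3, 3, 4): truth gives 2; no alternative beats it.
(Checking all 125 profiles: 2 have a profitable deviation, 123 do not.)

2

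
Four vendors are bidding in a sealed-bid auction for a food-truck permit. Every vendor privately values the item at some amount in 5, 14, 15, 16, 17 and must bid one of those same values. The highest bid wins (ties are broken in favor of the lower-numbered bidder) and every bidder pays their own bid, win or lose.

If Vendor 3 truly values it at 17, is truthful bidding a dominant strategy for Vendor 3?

Consider the case where Vendor 1 bids 5, Vendor 2 bids 5 and Vendor 4 bids 5.
Truthful bid 17: wins, pays 17, utility 17 - 17 = 0.
Bid 14 instead: wins, pays 14, utility 17 - 14 = 3.
Since 3 > 0, bidding 14 is strictly better here, so truthful bidding is not dominant.

No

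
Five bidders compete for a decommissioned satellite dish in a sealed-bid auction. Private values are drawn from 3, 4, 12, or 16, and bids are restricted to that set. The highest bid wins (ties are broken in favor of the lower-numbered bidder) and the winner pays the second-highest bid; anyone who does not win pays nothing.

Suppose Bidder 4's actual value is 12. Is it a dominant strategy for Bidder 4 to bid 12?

Yes

Check each profile of the others' bids and compare truth against every alternative bid.
Others bid (3, 3, 3, 3): truth gives 9, best alternative gives 9.
Others bid (3, 3, 3, 4): truth gives 8, best alternative gives 8.
Others bid (3, 3, 4, 3): truth gives 8, best alternative gives 8.
Others bid (3, 3, 4, 4): truth gives 8, best alternative gives 8.
Others bid (3, 4, 3, 3): truth gives 8, best alternative gives 8.
Others bid (3, 4, 3, 4): truth gives 8, best alternative gives 8.
(Remaining 250 profiles checked similarly; truth is weakly best in each.)
In every case the truthful bid is at least as good as any alternative, so it is a dominant strategy.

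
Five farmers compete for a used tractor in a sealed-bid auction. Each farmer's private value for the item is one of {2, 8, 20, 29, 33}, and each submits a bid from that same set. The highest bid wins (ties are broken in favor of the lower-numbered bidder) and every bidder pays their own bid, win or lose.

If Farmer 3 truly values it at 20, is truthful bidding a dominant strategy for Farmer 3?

Consider the case where Farmer 1 bids 2, Farmer 2 bids 2, Farmer 4 bids 2 and Farmer 5 bids 2.
Truthful bid 20: wins, pays 20, utility 20 - 20 = 0.
Bid 8 instead: wins, pays 8, utility 20 - 8 = 12.
Since 12 > 0, bidding 8 is strictly better here, so truthful bidding is not dominant.

No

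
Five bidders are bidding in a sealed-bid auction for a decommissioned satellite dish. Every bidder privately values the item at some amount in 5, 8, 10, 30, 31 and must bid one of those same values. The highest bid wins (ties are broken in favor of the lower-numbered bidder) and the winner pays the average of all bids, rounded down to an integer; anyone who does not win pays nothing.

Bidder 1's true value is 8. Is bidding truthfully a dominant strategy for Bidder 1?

Consider the case where Bidder 2 bids 5, Bidder 3 bids 5, Bidder 4 bids 5 and Bidder 5 bids 10.
Truthful bid 8: loses, pays 0, utility 0.
Bid 10 instead: wins, pays 7, utility 8 - 7 = 1.
Since 1 > 0, bidding 10 is strictly better here, so truthful bidding is not dominant.

No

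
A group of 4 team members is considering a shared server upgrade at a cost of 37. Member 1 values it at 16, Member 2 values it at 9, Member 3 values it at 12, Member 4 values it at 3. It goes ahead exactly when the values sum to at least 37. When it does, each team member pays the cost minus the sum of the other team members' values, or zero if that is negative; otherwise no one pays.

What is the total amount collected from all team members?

28

Total value 40 ≥ cost 37, so it is built.
Member 1: others sum to 24; max(0, 37 - 24) = 13.
Member 2: others sum to 31; max(0, 37 - 31) = 6.
Member 3: others sum to 28; max(0, 37 - 28) = 9.
Member 4: others sum to 37; max(0, 37 - 37) = 0.
Total collected = 13 + 6 + 9 + 0 = 28.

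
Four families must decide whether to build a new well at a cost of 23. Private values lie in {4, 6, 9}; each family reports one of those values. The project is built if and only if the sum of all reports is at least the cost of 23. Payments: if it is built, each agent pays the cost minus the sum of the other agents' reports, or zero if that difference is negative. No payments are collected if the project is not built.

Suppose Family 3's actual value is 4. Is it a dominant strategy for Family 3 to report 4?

Check each profile of the others' reports and compare truth against every alternative report.
Others report (4, 4, 9): truth gives 0, best alternative gives -2.
Others report (4, 9, 4): truth gives 0, best alternative gives -2.
Others report (9, 4, 4): truth gives 0, best alternative gives -2.
Others report (6, 6, 6): truth gives 0, best alternative gives -1.
Others report (6, 9, 9): truth gives 4, best alternative gives 4.
Others report (9, 6, 9): truth gives 4, best alternative gives 4.
(Remaining 21 profiles checked similarly; truth is weakly best in each.)
In every case the truthful report is at least as good as any alternative, so it is a dominant strategy.

Yes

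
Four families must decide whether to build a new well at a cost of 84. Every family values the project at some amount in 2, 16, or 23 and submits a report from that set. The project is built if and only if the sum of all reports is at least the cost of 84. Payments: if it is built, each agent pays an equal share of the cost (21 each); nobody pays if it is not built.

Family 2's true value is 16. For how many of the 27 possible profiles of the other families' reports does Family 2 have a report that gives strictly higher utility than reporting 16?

Others report (23, 23, 23): truth gives -5; report 2 gives 0 > -5. Violating.
Others report (2, 2, 2): truth gives 0; no alternative beats it.
Others report (2, 2, 16): truth gives 0; no alternative beats it.
(Checking all 27 profiles: 1 has a profitable deviation, 26 do not.)

1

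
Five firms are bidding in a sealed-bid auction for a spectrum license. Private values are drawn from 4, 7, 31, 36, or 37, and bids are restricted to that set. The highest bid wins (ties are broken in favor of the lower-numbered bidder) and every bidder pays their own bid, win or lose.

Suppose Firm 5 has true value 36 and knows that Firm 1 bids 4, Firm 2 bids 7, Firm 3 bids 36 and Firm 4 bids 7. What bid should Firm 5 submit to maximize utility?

37

Bid 4: loses but pays 4, utility -4.
Bid 7: loses but pays 7, utility -7.
Bid 31: loses but pays 31, utility -31.
Bid 36: loses but pays 36, utility -36.
Bid 37: wins, pays 37, utility 36 - 37 = -1.
The best choice is 37 with utility -1.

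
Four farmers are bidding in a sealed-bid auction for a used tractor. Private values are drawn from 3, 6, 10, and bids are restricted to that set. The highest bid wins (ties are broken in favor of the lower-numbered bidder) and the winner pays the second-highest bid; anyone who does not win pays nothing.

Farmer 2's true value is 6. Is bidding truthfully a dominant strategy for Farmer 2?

Check each profile of the others' bids and compare truth against every alternative bid.
Others bid (3, 3, 3): truth gives 3, best alternative gives 3.
Others bid (3, 3, 6): truth gives 0, best alternative gives 0.
Others bid (3, 3, 10): truth gives 0, best alternative gives 0.
Others bid (3, 6, 3): truth gives 0, best alternative gives 0.
Others bid (3, 6, 6): truth gives 0, best alternative gives 0.
Others bid (3, 6, 10): truth gives 0, best alternative gives 0.
(Remaining 21 profiles checked similarly; truth is weakly best in each.)
In every case the truthful bid is at least as good as any alternative, so it is a dominant strategy.

Yes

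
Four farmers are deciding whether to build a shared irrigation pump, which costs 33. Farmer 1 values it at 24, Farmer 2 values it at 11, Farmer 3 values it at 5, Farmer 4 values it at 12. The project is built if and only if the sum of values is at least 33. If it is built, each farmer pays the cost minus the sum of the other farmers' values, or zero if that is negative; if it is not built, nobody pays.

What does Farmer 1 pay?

Total value 52 ≥ cost 33, so the project is built.
The other farmers' values sum to 28.
Cost minus that sum is 33 - 28 = 5.

5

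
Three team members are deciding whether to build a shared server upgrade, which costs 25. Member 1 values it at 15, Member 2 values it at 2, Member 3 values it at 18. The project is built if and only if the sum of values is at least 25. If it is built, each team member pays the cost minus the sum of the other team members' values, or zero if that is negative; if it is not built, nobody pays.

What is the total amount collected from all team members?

Total value 35 ≥ cost 25, so it is built.
Member 1: others sum to 20; max(0, 25 - 20) = 5.
Member 2: others sum to 33; max(0, 25 - 33) = 0.
Member 3: others sum to 17; max(0, 25 - 17) = 8.
Total collected = 5 + 0 + 8 = 13.

13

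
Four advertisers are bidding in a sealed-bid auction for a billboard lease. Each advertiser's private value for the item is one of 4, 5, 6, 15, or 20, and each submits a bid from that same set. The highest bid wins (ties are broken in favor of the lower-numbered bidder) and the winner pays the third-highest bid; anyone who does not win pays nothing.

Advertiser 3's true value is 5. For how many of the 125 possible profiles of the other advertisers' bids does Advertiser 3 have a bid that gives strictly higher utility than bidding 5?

Others bid (4, 4, 6): truth gives 0; bid 6 gives 1 > 0. Violating.
Others bid (4, 4, 15): truth gives 0; bid 15 gives 1 > 0. Violating.
Others bid (4, 4, 20): truth gives 0; bid 20 gives 1 > 0. Violating.
Others bid (4, 5, 4): truth gives 0; bid 6 gives 1 > 0. Violating.
Others bid (4, 4, 4): truth gives 1; no alternative beats it.
Others bid (4, 4, 5): truth gives 1; no alternative beats it.
(Checking all 125 profiles: 9 have a profitable deviation, 116 do not.)

9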